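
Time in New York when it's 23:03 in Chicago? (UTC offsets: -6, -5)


00:03 (next day)

Time difference = UTC-5 - UTC-6 = +1 hours
New hour = (23 + 1) mod 24
= 24 mod 24 = 0
Minutes unchanged → 00:03; 24 ≥ 24 → next day


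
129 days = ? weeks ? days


18 weeks 3 days

Weeks: 129 ÷ 7 = 18 remainder 3


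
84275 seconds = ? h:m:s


23h 24m 35s

Hours: 84275 ÷ 3600 = 23 remainder 1475
Minutes: 1475 ÷ 60 = 24 remainder 35
Seconds: 35


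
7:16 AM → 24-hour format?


07:16

Input: 7:16 AM
AM hour stays: 7


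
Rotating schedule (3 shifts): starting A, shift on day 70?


Shift A

Shifts: A, B, C
Start: A (index 0)
Day 70: (0 + 70 - 1) mod 3
= 69 mod 3
= 0
Index 0 → shift A


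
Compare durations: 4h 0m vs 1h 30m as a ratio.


8:3 (2.67)

Duration 1: 240 minutes
Duration 2: 90 minutes
Ratio = 240:90
GCD = 30
Simplified = 8:3
As a decimal: 8/3 ≈ 2.67


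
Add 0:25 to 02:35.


03:00

Start: 155 minutes from midnight
Add: 25 minutes
Total: 180 minutes
Hours: 180 ÷ 60 = 3 remainder 0


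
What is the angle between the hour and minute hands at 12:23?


126.5°

Hour hand (12 ≡ 0 on the dial): 0×30 + 23×0.5 = 11.5°
Minute hand = 23×6 = 138°
Difference = |11.5 - 138| = 126.5°


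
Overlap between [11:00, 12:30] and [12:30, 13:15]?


Meeting A: 660-750 (in minutes from midnight)
Meeting B: 750-795
Overlap start = max(660, 750) = 750
Overlap end = min(750, 795) = 750
Overlap = max(0, 750 - 750) = 0 min

0 minutes


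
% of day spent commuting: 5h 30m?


22.9%

Time: 330 minutes
Day: 1440 minutes
Percentage = (330/1440) × 100 ≈ 22.9%


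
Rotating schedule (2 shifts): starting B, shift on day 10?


Shift A

Shifts: A, B
Start: B (index 1)
Day 10: (1 + 10 - 1) mod 2
= 10 mod 2
= 0
Index 0 → shift A


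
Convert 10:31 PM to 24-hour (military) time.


22:31

Input: 10:31 PM
PM: 10 + 12 = 22


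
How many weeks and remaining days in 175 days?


25 weeks 0 days

Weeks: 175 ÷ 7 = 25 remainder 0


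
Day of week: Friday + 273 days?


Friday

Start: Friday (index 4)
(4 + 273) mod 7
= 277 mod 7
= 4
Index 4 → Friday


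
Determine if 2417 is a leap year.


No

Rules: divisible by 4 AND (not by 100 OR by 400)
2417 ÷ 4 = 604 remainder 1 → not divisible by 4
Not divisible by 4 → not a leap year


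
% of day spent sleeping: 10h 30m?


43.8%

Time: 630 minutes
Day: 1440 minutes
Percentage = (630/1440) × 100 ≈ 43.8%


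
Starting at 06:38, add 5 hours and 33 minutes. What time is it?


Start: 398 minutes from midnight
Add: 333 minutes
Total: 731 minutes
Hours: 731 ÷ 60 = 12 remainder 11

12:11


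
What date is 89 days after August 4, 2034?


November 1, 2034

Start: August 4, 2034
Add 89 days
August 4 → September 1: 31 - 4 + 1 = 28 days (89 - 28 = 61 left)
September 1 → October 1: 30 - 1 + 1 = 30 days (61 - 30 = 31 left)
October 1 → November 1: 31 - 1 + 1 = 31 days (31 - 31 = 0 left)
Land exactly on November 1, 2034


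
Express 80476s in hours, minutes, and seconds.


Hours: 80476 ÷ 3600 = 22 remainder 1276
Minutes: 1276 ÷ 60 = 21 remainder 16
Seconds: 16

22h 21m 16s


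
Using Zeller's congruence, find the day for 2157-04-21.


Zeller's congruence:
q=21, m=4, k=57, j=21
h = (21 + ⌊13×5/5⌋ + 57 + ⌊57/4⌋ + ⌊21/4⌋ - 2×21) mod 7
= (21 + 13 + 57 + 14 + 5 - 42) mod 7
= 68 mod 7 = 5
h=5 → Thursday

Thursday


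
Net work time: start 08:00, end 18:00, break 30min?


9h 30m (570 minutes)

Total time = (18×60+0) - (8×60+0)
= 1080 - 480 = 600 min
Minus break: 600 - 30 = 570 min
= 9h 30m


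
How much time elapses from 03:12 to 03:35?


End time in minutes: 3×60 + 35 = 215
Start time in minutes: 3×60 + 12 = 192
Difference = 215 - 192 = 23 minutes
= 0 hours 23 minutes

0h 23m


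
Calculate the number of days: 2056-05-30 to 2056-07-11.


42 days

From May 30, 2056 to July 11, 2056
Rest of May 2056: 31 - 30 = 1
Full months: June 30
Days into July 2056: 11
Total = 1 + 30 + 11 = 42 days


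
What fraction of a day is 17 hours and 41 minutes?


0.7368 (73.68%)

Total minutes: 17×60 + 41 = 1061
Day = 24×60 = 1440 minutes
Fraction = 1061/1440 ≈ 0.7368
As a percentage: 1061/1440 × 100 ≈ 73.68%


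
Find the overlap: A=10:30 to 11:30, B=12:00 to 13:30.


0 minutes

Meeting A: 630-690 (in minutes from midnight)
Meeting B: 720-810
Overlap start = max(630, 720) = 720
Overlap end = min(690, 810) = 690
Overlap = max(0, 690 - 720) = 0 min


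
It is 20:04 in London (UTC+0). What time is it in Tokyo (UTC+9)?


05:04 (next day)

Time difference = UTC+9 - UTC+0 = +9 hours
New hour = (20 + 9) mod 24
= 29 mod 24 = 5
Minutes unchanged → 05:04; 29 ≥ 24 → next day


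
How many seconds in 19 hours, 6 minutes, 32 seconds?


68792 seconds

Hours: 19 × 3600 = 68400
Minutes: 6 × 60 = 360
Seconds: 32
Total = 68400 + 360 + 32 = 68792


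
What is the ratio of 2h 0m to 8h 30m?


4:17 (0.24)

Duration 1: 120 minutes
Duration 2: 510 minutes
Ratio = 120:510
GCD = 30
Simplified = 4:17
As a decimal: 4/17 ≈ 0.24


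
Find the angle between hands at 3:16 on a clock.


2.0°

Hour hand = 3×30 + 16×0.5 = 98.0°
Minute hand = 16×6 = 96°
Difference = |98.0 - 96| = 2.0°


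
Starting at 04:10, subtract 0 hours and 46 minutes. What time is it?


Start: 250 minutes from midnight
Subtract: 46 minutes
Remaining: 250 - 46 = 204
Hours: 3, Minutes: 24

03:24


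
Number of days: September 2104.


Month: September (month 9)
September has 30 days

30 days


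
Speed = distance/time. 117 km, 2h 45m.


Distance: 117 km
Time: 2h 45m = 165 min = 165/60 = 11/4 hours
Speed = 117 ÷ (11/4) = 117 × 4 / 11 = 468/11 ≈ 42.5 km/h

42.5 km/h


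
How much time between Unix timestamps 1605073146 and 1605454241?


Difference = 1605454241 - 1605073146 = 381095 seconds
In hours: 381095 / 3600 ≈ 105.9
In days: 381095 / 86400 ≈ 4.41

381095 seconds (105.9 hours / 4.41 days)


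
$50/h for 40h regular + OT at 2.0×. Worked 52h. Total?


Regular: 40h × $50 = $2000.00
Overtime: 52 - 40 = 12h
OT pay: 12h × $50 × 2.0 = $1200.00
Total = $2000.00 + $1200.00 = $3200.00

$3200.00


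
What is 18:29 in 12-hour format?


6:29 PM

Hour: 18
18 - 12 = 6 → PM


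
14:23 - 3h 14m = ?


11:09

Start: 863 minutes from midnight
Subtract: 194 minutes
Remaining: 863 - 194 = 669
Hours: 11, Minutes: 9


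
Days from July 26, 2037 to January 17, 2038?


175 days

From July 26, 2037 to January 17, 2038
Rest of July 2037: 31 - 26 = 5
Full months: August 31, September 30, October 31, November 30, December 31
Days into January 2038: 17
Total = 5 + 31 + 30 + 31 + 30 + 31 + 17 = 175 days


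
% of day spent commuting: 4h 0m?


Time: 240 minutes
Day: 1440 minutes
Percentage = (240/1440) × 100 ≈ 16.7%

16.7%


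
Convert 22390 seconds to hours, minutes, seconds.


6h 13m 10s

Hours: 22390 ÷ 3600 = 6 remainder 790
Minutes: 790 ÷ 60 = 13 remainder 10
Seconds: 10


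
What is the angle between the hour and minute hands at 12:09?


Hour hand (12 ≡ 0 on the dial): 0×30 + 9×0.5 = 4.5°
Minute hand = 9×6 = 54°
Difference = |4.5 - 54| = 49.5°

49.5°


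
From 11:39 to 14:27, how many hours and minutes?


2h 48m

End time in minutes: 14×60 + 27 = 867
Start time in minutes: 11×60 + 39 = 699
Difference = 867 - 699 = 168 minutes
= 2 hours 48 minutes


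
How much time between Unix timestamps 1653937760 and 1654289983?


352223 seconds (97.8 hours / 4.08 days)

Difference = 1654289983 - 1653937760 = 352223 seconds
In hours: 352223 / 3600 ≈ 97.8
In days: 352223 / 86400 ≈ 4.08


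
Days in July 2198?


31 days

Month: July (month 7)
July has 31 days


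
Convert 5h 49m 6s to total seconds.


Hours: 5 × 3600 = 18000
Minutes: 49 × 60 = 2940
Seconds: 6
Total = 18000 + 2940 + 6 = 20946

20946 seconds


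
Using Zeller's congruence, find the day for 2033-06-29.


Zeller's congruence:
q=29, m=6, k=33, j=20
h = (29 + ⌊13×7/5⌋ + 33 + ⌊33/4⌋ + ⌊20/4⌋ - 2×20) mod 7
= (29 + 18 + 33 + 8 + 5 - 40) mod 7
= 53 mod 7 = 4
h=4 → Wednesday

Wednesday


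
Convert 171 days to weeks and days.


24 weeks 3 days

Weeks: 171 ÷ 7 = 24 remainder 3


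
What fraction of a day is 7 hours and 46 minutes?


0.3236 (32.36%)

Total minutes: 7×60 + 46 = 466
Day = 24×60 = 1440 minutes
Fraction = 466/1440 ≈ 0.3236
As a percentage: 466/1440 × 100 ≈ 32.36%


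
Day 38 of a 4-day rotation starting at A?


Shifts: A, B, C, D
Start: A (index 0)
Day 38: (0 + 38 - 1) mod 4
= 37 mod 4
= 1
Index 1 → shift B

Shift B


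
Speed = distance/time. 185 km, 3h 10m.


58.4 km/h

Distance: 185 km
Time: 3h 10m = 190 min = 190/60 = 19/6 hours
Speed = 185 ÷ (19/6) = 185 × 6 / 19 = 1110/19 ≈ 58.4 km/h


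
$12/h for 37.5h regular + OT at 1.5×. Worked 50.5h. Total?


Regular: 37.5h × $12 = $450.00
Overtime: 50.5 - 37.5 = 13.0h
OT pay: 13.0h × $12 × 1.5 = $234.00
Total = $450.00 + $234.00 = $684.00

$684.00


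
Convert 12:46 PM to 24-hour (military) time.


12:46

Input: 12:46 PM
12 PM → 12 (noon)


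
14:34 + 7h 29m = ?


22:03

Start: 874 minutes from midnight
Add: 449 minutes
Total: 1323 minutes
Hours: 1323 ÷ 60 = 22 remainder 3


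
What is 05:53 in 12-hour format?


5:53 AM

Hour: 5
5 < 12 → AM


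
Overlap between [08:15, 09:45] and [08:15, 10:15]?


90 minutes

Meeting A: 495-585 (in minutes from midnight)
Meeting B: 495-615
Overlap start = max(495, 495) = 495
Overlap end = min(585, 615) = 585
Overlap = max(0, 585 - 495) = 90 min


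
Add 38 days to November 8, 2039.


December 16, 2039

Start: November 8, 2039
Add 38 days
November 8 → December 1: 30 - 8 + 1 = 23 days (38 - 23 = 15 left)
December 1 + 15 = December 16, 2039


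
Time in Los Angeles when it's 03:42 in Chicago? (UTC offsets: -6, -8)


Time difference = UTC-8 - UTC-6 = -2 hours
New hour = (3 -2) mod 24
= 1 mod 24 = 1
Minutes unchanged → 01:42

01:42


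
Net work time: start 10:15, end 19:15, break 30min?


8h 30m (510 minutes)

Total time = (19×60+15) - (10×60+15)
= 1155 - 615 = 540 min
Minus break: 540 - 30 = 510 min
= 8h 30m


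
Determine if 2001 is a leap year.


Rules: divisible by 4 AND (not by 100 OR by 400)
2001 ÷ 4 = 500 remainder 1 → not divisible by 4
Not divisible by 4 → not a leap year

No


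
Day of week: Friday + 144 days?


Tuesday

Start: Friday (index 4)
(4 + 144) mod 7
= 148 mod 7
= 1
Index 1 → Tuesday


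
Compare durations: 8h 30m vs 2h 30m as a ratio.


17:5 (3.40)

Duration 1: 510 minutes
Duration 2: 150 minutes
Ratio = 510:150
GCD = 30
Simplified = 17:5
As a decimal: 17/5 = 3.40


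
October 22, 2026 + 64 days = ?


December 25, 2026

Start: October 22, 2026
Add 64 days
October 22 → November 1: 31 - 22 + 1 = 10 days (64 - 10 = 54 left)
November 1 → December 1: 30 - 1 + 1 = 30 days (54 - 30 = 24 left)
December 1 + 24 = December 25, 2026


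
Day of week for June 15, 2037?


Monday

Zeller's congruence:
q=15, m=6, k=37, j=20
h = (15 + ⌊13×7/5⌋ + 37 + ⌊37/4⌋ + ⌊20/4⌋ - 2×20) mod 7
= (15 + 18 + 37 + 9 + 5 - 40) mod 7
= 44 mod 7 = 2
h=2 → Monday


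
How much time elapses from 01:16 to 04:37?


End time in minutes: 4×60 + 37 = 277
Start time in minutes: 1×60 + 16 = 76
Difference = 277 - 76 = 201 minutes
= 3 hours 21 minutes

3h 21m


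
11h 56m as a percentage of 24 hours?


Total minutes: 11×60 + 56 = 716
Day = 24×60 = 1440 minutes
Fraction = 716/1440 ≈ 0.4972
As a percentage: 716/1440 × 100 ≈ 49.72%

0.4972 (49.72%)


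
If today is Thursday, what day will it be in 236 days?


Tuesday

Start: Thursday (index 3)
(3 + 236) mod 7
= 239 mod 7
= 1
Index 1 → Tuesday


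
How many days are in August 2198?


Month: August (month 8)
August has 31 days

31 days


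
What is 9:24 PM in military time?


21:24

Input: 9:24 PM
PM: 9 + 12 = 21


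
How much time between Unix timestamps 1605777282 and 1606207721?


Difference = 1606207721 - 1605777282 = 430439 seconds
In hours: 430439 / 3600 ≈ 119.6
In days: 430439 / 86400 ≈ 4.98

430439 seconds (119.6 hours / 4.98 days)


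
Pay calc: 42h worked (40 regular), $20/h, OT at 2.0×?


$880.00

Regular: 40h × $20 = $800.00
Overtime: 42 - 40 = 2h
OT pay: 2h × $20 × 2.0 = $80.00
Total = $800.00 + $80.00 = $880.00


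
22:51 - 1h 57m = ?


Start: 1371 minutes from midnight
Subtract: 117 minutes
Remaining: 1371 - 117 = 1254
Hours: 20, Minutes: 54

20:54


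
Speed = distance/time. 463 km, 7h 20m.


63.1 km/h

Distance: 463 km
Time: 7h 20m = 440 min = 440/60 = 22/3 hours
Speed = 463 ÷ (22/3) = 463 × 3 / 22 = 1389/22 ≈ 63.1 km/h


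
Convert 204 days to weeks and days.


Weeks: 204 ÷ 7 = 29 remainder 1

29 weeks 1 days


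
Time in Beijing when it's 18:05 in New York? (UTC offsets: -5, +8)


Time difference = UTC+8 - UTC-5 = +13 hours
New hour = (18 + 13) mod 24
= 31 mod 24 = 7
Minutes unchanged → 07:05; 31 ≥ 24 → next day

07:05 (next day)


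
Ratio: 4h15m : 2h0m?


17:8 (2.13)

Duration 1: 255 minutes
Duration 2: 120 minutes
Ratio = 255:120
GCD = 15
Simplified = 17:8
As a decimal: 17/8 ≈ 2.13


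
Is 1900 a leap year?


No

Rules: divisible by 4 AND (not by 100 OR by 400)
1900 ÷ 4 = 475 exactly → divisible by 4
1900 ÷ 100 = 19 exactly → divisible by 100
1900 ÷ 400 = 4 remainder 300 → not divisible by 400
Divisible by 100 but not by 400 → not a leap year


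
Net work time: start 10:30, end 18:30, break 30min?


7h 30m (450 minutes)

Total time = (18×60+30) - (10×60+30)
= 1110 - 630 = 480 min
Minus break: 480 - 30 = 450 min
= 7h 30m


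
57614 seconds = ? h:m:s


Hours: 57614 ÷ 3600 = 16 remainder 14
Minutes: 14 ÷ 60 = 0 remainder 14
Seconds: 14

16h 0m 14s


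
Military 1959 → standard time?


7:59 PM

Hour: 19
19 - 12 = 7 → PM


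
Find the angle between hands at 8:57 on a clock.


73.5°

Hour hand = 8×30 + 57×0.5 = 268.5°
Minute hand = 57×6 = 342°
Difference = |268.5 - 342| = 73.5°


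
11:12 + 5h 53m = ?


17:05

Start: 672 minutes from midnight
Add: 353 minutes
Total: 1025 minutes
Hours: 1025 ÷ 60 = 17 remainder 5


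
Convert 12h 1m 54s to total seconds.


43314 seconds

Hours: 12 × 3600 = 43200
Minutes: 1 × 60 = 60
Seconds: 54
Total = 43200 + 60 + 54 = 43314


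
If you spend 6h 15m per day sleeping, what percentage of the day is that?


Time: 375 minutes
Day: 1440 minutes
Percentage = (375/1440) × 100 ≈ 26.0%

26.0%


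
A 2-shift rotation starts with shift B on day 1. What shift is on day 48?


Shifts: A, B
Start: B (index 1)
Day 48: (1 + 48 - 1) mod 2
= 48 mod 2
= 0
Index 0 → shift A

Shift A


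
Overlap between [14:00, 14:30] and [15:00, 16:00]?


Meeting A: 840-870 (in minutes from midnight)
Meeting B: 900-960
Overlap start = max(840, 900) = 900
Overlap end = min(870, 960) = 870
Overlap = max(0, 870 - 900) = 0 min

0 minutes


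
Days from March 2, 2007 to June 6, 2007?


96 days

From March 2, 2007 to June 6, 2007
Rest of March 2007: 31 - 2 = 29
Full months: April 30, May 31
Days into June 2007: 6
Total = 29 + 30 + 31 + 6 = 96 days


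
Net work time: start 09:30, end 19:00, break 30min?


Total time = (19×60+0) - (9×60+30)
= 1140 - 570 = 570 min
Minus break: 570 - 30 = 540 min
= 9h 0m

9h 0m (540 minutes)


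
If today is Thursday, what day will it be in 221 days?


Monday

Start: Thursday (index 3)
(3 + 221) mod 7
= 224 mod 7
= 0
Index 0 → Monday


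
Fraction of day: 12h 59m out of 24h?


Total minutes: 12×60 + 59 = 779
Day = 24×60 = 1440 minutes
Fraction = 779/1440 ≈ 0.5410
As a percentage: 779/1440 × 100 ≈ 54.10%

0.5410 (54.10%)


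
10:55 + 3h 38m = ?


14:33

Start: 655 minutes from midnight
Add: 218 minutes
Total: 873 minutes
Hours: 873 ÷ 60 = 14 remainder 33


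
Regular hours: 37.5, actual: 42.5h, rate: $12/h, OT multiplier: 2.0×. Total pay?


$570.00

Regular: 37.5h × $12 = $450.00
Overtime: 42.5 - 37.5 = 5.0h
OT pay: 5.0h × $12 × 2.0 = $120.00
Total = $450.00 + $120.00 = $570.00


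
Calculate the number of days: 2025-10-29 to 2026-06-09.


223 days

From October 29, 2025 to June 9, 2026
Rest of October 2025: 31 - 29 = 2
Full months: November 30, December 31, January 31, February 2026 28, March 31, April 30, May 31
Days into June 2026: 9
Total = 2 + 30 + 31 + 31 + 28 + 31 + 30 + 31 + 9 = 223 days


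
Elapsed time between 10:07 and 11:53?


End time in minutes: 11×60 + 53 = 713
Start time in minutes: 10×60 + 7 = 607
Difference = 713 - 607 = 106 minutes
= 1 hours 46 minutes

1h 46m


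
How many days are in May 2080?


Month: May (month 5)
May has 31 days

31 days


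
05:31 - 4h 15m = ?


01:16

Start: 331 minutes from midnight
Subtract: 255 minutes
Remaining: 331 - 255 = 76
Hours: 1, Minutes: 16


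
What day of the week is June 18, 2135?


Saturday

Zeller's congruence:
q=18, m=6, k=35, j=21
h = (18 + ⌊13×7/5⌋ + 35 + ⌊35/4⌋ + ⌊21/4⌋ - 2×21) mod 7
= (18 + 18 + 35 + 8 + 5 - 42) mod 7
= 42 mod 7 = 0
h=0 → Saturday


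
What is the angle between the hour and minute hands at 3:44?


152.0°

Hour hand = 3×30 + 44×0.5 = 112.0°
Minute hand = 44×6 = 264°
Difference = |112.0 - 264| = 152.0°


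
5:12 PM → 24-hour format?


Input: 5:12 PM
PM: 5 + 12 = 17

17:12


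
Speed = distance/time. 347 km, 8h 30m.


40.8 km/h

Distance: 347 km
Time: 8h 30m = 510 min = 510/60 = 17/2 hours
Speed = 347 ÷ (17/2) = 347 × 2 / 17 = 694/17 ≈ 40.8 km/h


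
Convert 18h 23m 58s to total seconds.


Hours: 18 × 3600 = 64800
Minutes: 23 × 60 = 1380
Seconds: 58
Total = 64800 + 1380 + 58 = 66238

66238 seconds


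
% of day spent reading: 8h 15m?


34.4%

Time: 495 minutes
Day: 1440 minutes
Percentage = (495/1440) × 100 ≈ 34.4%


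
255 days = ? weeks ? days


36 weeks 3 days

Weeks: 255 ÷ 7 = 36 remainder 3


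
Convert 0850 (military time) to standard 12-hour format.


8:50 AM

Hour: 8
8 < 12 → AM


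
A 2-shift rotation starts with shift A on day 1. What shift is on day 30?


Shift B

Shifts: A, B
Start: A (index 0)
Day 30: (0 + 30 - 1) mod 2
= 29 mod 2
= 1
Index 1 → shift B


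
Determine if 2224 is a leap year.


Rules: divisible by 4 AND (not by 100 OR by 400)
2224 ÷ 4 = 556 exactly → divisible by 4
2224 ÷ 100 = 22 remainder 24 → not divisible by 100
Divisible by 4 but not by 100 → leap year

Yes


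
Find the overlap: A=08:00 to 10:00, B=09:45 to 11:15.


Meeting A: 480-600 (in minutes from midnight)
Meeting B: 585-675
Overlap start = max(480, 585) = 585
Overlap end = min(600, 675) = 600
Overlap = max(0, 600 - 585) = 15 min

15 minutes


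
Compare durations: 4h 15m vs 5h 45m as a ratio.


Duration 1: 255 minutes
Duration 2: 345 minutes
Ratio = 255:345
GCD = 15
Simplified = 17:23
As a decimal: 17/23 ≈ 0.74

17:23 (0.74)


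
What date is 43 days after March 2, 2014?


Start: March 2, 2014
Add 43 days
March 2 → April 1: 31 - 2 + 1 = 30 days (43 - 30 = 13 left)
April 1 + 13 = April 14, 2014

April 14, 2014


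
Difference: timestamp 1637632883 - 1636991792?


641091 seconds (178.1 hours / 7.42 days)

Difference = 1637632883 - 1636991792 = 641091 seconds
In hours: 641091 / 3600 ≈ 178.1
In days: 641091 / 86400 ≈ 7.42


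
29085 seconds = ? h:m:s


8h 4m 45s

Hours: 29085 ÷ 3600 = 8 remainder 285
Minutes: 285 ÷ 60 = 4 remainder 45
Seconds: 45


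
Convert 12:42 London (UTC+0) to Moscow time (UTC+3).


15:42

Time difference = UTC+3 - UTC+0 = +3 hours
New hour = (12 + 3) mod 24
= 15 mod 24 = 15
Minutes unchanged → 15:42


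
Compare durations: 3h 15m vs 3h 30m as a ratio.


Duration 1: 195 minutes
Duration 2: 210 minutes
Ratio = 195:210
GCD = 15
Simplified = 13:14
As a decimal: 13/14 ≈ 0.93

13:14 (0.93)


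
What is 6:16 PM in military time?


18:16

Input: 6:16 PM
PM: 6 + 12 = 18


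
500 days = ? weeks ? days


Weeks: 500 ÷ 7 = 71 remainder 3

71 weeks 3 days


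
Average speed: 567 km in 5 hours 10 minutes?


109.7 km/h

Distance: 567 km
Time: 5h 10m = 310 min = 310/60 = 31/6 hours
Speed = 567 ÷ (31/6) = 567 × 6 / 31 = 3402/31 ≈ 109.7 km/h


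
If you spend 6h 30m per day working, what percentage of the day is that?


Time: 390 minutes
Day: 1440 minutes
Percentage = (390/1440) × 100 ≈ 27.1%

27.1%


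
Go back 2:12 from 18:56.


Start: 1136 minutes from midnight
Subtract: 132 minutes
Remaining: 1136 - 132 = 1004
Hours: 16, Minutes: 44

16:44


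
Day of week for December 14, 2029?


Friday

Zeller's congruence:
q=14, m=12, k=29, j=20
h = (14 + ⌊13×13/5⌋ + 29 + ⌊29/4⌋ + ⌊20/4⌋ - 2×20) mod 7
= (14 + 33 + 29 + 7 + 5 - 40) mod 7
= 48 mod 7 = 6
h=6 → Friday


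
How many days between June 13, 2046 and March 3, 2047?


From June 13, 2046 to March 3, 2047
Rest of June 2046: 30 - 13 = 17
Full months: July 31, August 31, September 30, October 31, November 30, December 31, January 31, February 2047 28
Days into March 2047: 3
Total = 17 + 31 + 31 + 30 + 31 + 30 + 31 + 31 + 28 + 3 = 263 days

263 days


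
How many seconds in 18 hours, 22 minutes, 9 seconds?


66129 seconds

Hours: 18 × 3600 = 64800
Minutes: 22 × 60 = 1320
Seconds: 9
Total = 64800 + 1320 + 9 = 66129


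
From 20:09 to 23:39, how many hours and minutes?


End time in minutes: 23×60 + 39 = 1419
Start time in minutes: 20×60 + 9 = 1209
Difference = 1419 - 1209 = 210 minutes
= 3 hours 30 minutes

3h 30m


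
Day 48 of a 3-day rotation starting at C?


Shifts: A, B, C
Start: C (index 2)
Day 48: (2 + 48 - 1) mod 3
= 49 mod 3
= 1
Index 1 → shift B

Shift B


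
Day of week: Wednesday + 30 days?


Start: Wednesday (index 2)
(2 + 30) mod 7
= 32 mod 7
= 4
Index 4 → Friday

Friday


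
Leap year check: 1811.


Rules: divisible by 4 AND (not by 100 OR by 400)
1811 ÷ 4 = 452 remainder 3 → not divisible by 4
Not divisible by 4 → not a leap year

No


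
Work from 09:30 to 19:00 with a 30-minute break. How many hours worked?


Total time = (19×60+0) - (9×60+30)
= 1140 - 570 = 570 min
Minus break: 570 - 30 = 540 min
= 9h 0m

9h 0m (540 minutes)


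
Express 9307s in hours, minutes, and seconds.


Hours: 9307 ÷ 3600 = 2 remainder 2107
Minutes: 2107 ÷ 60 = 35 remainder 7
Seconds: 7

2h 35m 7s


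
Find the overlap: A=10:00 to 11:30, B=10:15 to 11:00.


45 minutes

Meeting A: 600-690 (in minutes from midnight)
Meeting B: 615-660
Overlap start = max(600, 615) = 615
Overlap end = min(690, 660) = 660
Overlap = max(0, 660 - 615) = 45 min


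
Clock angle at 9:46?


Hour hand = 9×30 + 46×0.5 = 293.0°
Minute hand = 46×6 = 276°
Difference = |293.0 - 276| = 17.0°

17.0°


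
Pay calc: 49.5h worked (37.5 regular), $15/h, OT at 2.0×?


$922.50

Regular: 37.5h × $15 = $562.50
Overtime: 49.5 - 37.5 = 12.0h
OT pay: 12.0h × $15 × 2.0 = $360.00
Total = $562.50 + $360.00 = $922.50


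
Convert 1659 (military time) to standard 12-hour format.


Hour: 16
16 - 12 = 4 → PM

4:59 PM


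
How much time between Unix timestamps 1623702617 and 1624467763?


Difference = 1624467763 - 1623702617 = 765146 seconds
In hours: 765146 / 3600 ≈ 212.5
In days: 765146 / 86400 ≈ 8.86

765146 seconds (212.5 hours / 8.86 days)


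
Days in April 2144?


30 days

Month: April (month 4)
April has 30 days


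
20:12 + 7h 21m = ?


03:33 (next day)

Start: 1212 minutes from midnight
Add: 441 minutes
Total: 1653 minutes
Hours: 1653 ÷ 60 = 27 remainder 33
27 ≥ 24 → 27 - 24 = 3 (next day)


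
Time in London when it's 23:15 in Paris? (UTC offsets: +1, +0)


Time difference = UTC+0 - UTC+1 = -1 hours
New hour = (23 -1) mod 24
= 22 mod 24 = 22
Minutes unchanged → 22:15

22:15


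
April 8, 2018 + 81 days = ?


Start: April 8, 2018
Add 81 days
April 8 → May 1: 30 - 8 + 1 = 23 days (81 - 23 = 58 left)
May 1 → June 1: 31 - 1 + 1 = 31 days (58 - 31 = 27 left)
June 1 + 27 = June 28, 2018

June 28, 2018


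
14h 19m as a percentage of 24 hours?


Total minutes: 14×60 + 19 = 859
Day = 24×60 = 1440 minutes
Fraction = 859/1440 ≈ 0.5965
As a percentage: 859/1440 × 100 ≈ 59.65%

0.5965 (59.65%)


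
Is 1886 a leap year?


No

Rules: divisible by 4 AND (not by 100 OR by 400)
1886 ÷ 4 = 471 remainder 2 → not divisible by 4
Not divisible by 4 → not a leap year


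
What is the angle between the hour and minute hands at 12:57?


Hour hand (12 ≡ 0 on the dial): 0×30 + 57×0.5 = 28.5°
Minute hand = 57×6 = 342°
Difference = |28.5 - 342| = 313.5°
Since > 180°: 360 - 313.5 = 46.5°

46.5°


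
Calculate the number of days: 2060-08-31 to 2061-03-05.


From August 31, 2060 to March 5, 2061
Rest of August 2060: 31 - 31 = 0
Full months: September 30, October 31, November 30, December 31, January 31, February 2061 28
Days into March 2061: 5
Total = 0 + 30 + 31 + 30 + 31 + 31 + 28 + 5 = 186 days

186 days


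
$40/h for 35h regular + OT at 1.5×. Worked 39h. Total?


$1640.00

Regular: 35h × $40 = $1400.00
Overtime: 39 - 35 = 4h
OT pay: 4h × $40 × 1.5 = $240.00
Total = $1400.00 + $240.00 = $1640.00


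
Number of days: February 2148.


Month: February (month 2)
February: 28 or 29 (leap year)
2148 leap year? Yes

29 days


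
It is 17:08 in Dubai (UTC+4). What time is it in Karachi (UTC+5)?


Time difference = UTC+5 - UTC+4 = +1 hours
New hour = (17 + 1) mod 24
= 18 mod 24 = 18
Minutes unchanged → 18:08

18:08


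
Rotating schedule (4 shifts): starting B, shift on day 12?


Shifts: A, B, C, D
Start: B (index 1)
Day 12: (1 + 12 - 1) mod 4
= 12 mod 4
= 0
Index 0 → shift A

Shift A


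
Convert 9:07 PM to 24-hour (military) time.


21:07

Input: 9:07 PM
PM: 9 + 12 = 21


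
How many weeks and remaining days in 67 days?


Weeks: 67 ÷ 7 = 9 remainder 4

9 weeks 4 days


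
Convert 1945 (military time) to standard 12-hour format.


Hour: 19
19 - 12 = 7 → PM

7:45 PM


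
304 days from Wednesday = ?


Saturday

Start: Wednesday (index 2)
(2 + 304) mod 7
= 306 mod 7
= 5
Index 5 → Saturday


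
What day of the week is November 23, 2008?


Zeller's congruence:
q=23, m=11, k=8, j=20
h = (23 + ⌊13×12/5⌋ + 8 + ⌊8/4⌋ + ⌊20/4⌋ - 2×20) mod 7
= (23 + 31 + 8 + 2 + 5 - 40) mod 7
= 29 mod 7 = 1
h=1 → Sunday

Sunday


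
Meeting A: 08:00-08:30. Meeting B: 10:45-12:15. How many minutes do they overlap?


Meeting A: 480-510 (in minutes from midnight)
Meeting B: 645-735
Overlap start = max(480, 645) = 645
Overlap end = min(510, 735) = 510
Overlap = max(0, 510 - 645) = 0 min

0 minutes


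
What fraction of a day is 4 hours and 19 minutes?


0.1799 (17.99%)

Total minutes: 4×60 + 19 = 259
Day = 24×60 = 1440 minutes
Fraction = 259/1440 ≈ 0.1799
As a percentage: 259/1440 × 100 ≈ 17.99%


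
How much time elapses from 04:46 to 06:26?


1h 40m

End time in minutes: 6×60 + 26 = 386
Start time in minutes: 4×60 + 46 = 286
Difference = 386 - 286 = 100 minutes
= 1 hours 40 minutes


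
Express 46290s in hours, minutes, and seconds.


12h 51m 30s

Hours: 46290 ÷ 3600 = 12 remainder 3090
Minutes: 3090 ÷ 60 = 51 remainder 30
Seconds: 30


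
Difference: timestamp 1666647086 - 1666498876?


Difference = 1666647086 - 1666498876 = 148210 seconds
In hours: 148210 / 3600 ≈ 41.2
In days: 148210 / 86400 ≈ 1.72

148210 seconds (41.2 hours / 1.72 days)


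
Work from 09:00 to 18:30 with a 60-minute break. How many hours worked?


8h 30m (510 minutes)

Total time = (18×60+30) - (9×60+0)
= 1110 - 540 = 570 min
Minus break: 570 - 60 = 510 min
= 8h 30m


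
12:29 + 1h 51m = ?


14:20

Start: 749 minutes from midnight
Add: 111 minutes
Total: 860 minutes
Hours: 860 ÷ 60 = 14 remainder 20


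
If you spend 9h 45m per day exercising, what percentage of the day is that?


40.6%

Time: 585 minutes
Day: 1440 minutes
Percentage = (585/1440) × 100 ≈ 40.6%


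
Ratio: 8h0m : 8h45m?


Duration 1: 480 minutes
Duration 2: 525 minutes
Ratio = 480:525
GCD = 15
Simplified = 32:35
As a decimal: 32/35 ≈ 0.91

32:35 (0.91)


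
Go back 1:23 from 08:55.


Start: 535 minutes from midnight
Subtract: 83 minutes
Remaining: 535 - 83 = 452
Hours: 7, Minutes: 32

07:32


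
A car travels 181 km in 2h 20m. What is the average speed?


77.6 km/h

Distance: 181 km
Time: 2h 20m = 140 min = 140/60 = 7/3 hours
Speed = 181 ÷ (7/3) = 181 × 3 / 7 = 543/7 ≈ 77.6 km/h


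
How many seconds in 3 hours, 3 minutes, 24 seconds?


Hours: 3 × 3600 = 10800
Minutes: 3 × 60 = 180
Seconds: 24
Total = 10800 + 180 + 24 = 11004

11004 seconds


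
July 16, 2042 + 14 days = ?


July 30, 2042

Start: July 16, 2042
Add 14 days
July 16 + 14 = July 30, 2042


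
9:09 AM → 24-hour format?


Input: 9:09 AM
AM hour stays: 9

09:09


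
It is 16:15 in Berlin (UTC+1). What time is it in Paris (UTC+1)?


Time difference = UTC+1 - UTC+1 = +0 hours
New hour = (16 + 0) mod 24
= 16 mod 24 = 16
Minutes unchanged → 16:15

16:15


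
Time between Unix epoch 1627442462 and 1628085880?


643418 seconds (178.7 hours / 7.45 days)

Difference = 1628085880 - 1627442462 = 643418 seconds
In hours: 643418 / 3600 ≈ 178.7
In days: 643418 / 86400 ≈ 7.45


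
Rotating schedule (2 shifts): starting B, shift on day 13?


Shift B

Shifts: A, B
Start: B (index 1)
Day 13: (1 + 13 - 1) mod 2
= 13 mod 2
= 1
Index 1 → shift B


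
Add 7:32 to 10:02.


Start: 602 minutes from midnight
Add: 452 minutes
Total: 1054 minutes
Hours: 1054 ÷ 60 = 17 remainder 34

17:34


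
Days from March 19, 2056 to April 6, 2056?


From March 19, 2056 to April 6, 2056
Rest of March 2056: 31 - 19 = 12
Days into April 2056: 6
Total = 12 + 6 = 18 days

18 days


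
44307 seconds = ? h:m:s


Hours: 44307 ÷ 3600 = 12 remainder 1107
Minutes: 1107 ÷ 60 = 18 remainder 27
Seconds: 27

12h 18m 27s


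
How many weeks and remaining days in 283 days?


Weeks: 283 ÷ 7 = 40 remainder 3

40 weeks 3 days


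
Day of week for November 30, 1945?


Friday

Zeller's congruence:
q=30, m=11, k=45, j=19
h = (30 + ⌊13×12/5⌋ + 45 + ⌊45/4⌋ + ⌊19/4⌋ - 2×19) mod 7
= (30 + 31 + 45 + 11 + 4 - 38) mod 7
= 83 mod 7 = 6
h=6 → Friday


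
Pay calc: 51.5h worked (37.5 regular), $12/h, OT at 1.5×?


$702.00

Regular: 37.5h × $12 = $450.00
Overtime: 51.5 - 37.5 = 14.0h
OT pay: 14.0h × $12 × 1.5 = $252.00
Total = $450.00 + $252.00 = $702.00


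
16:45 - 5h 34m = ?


Start: 1005 minutes from midnight
Subtract: 334 minutes
Remaining: 1005 - 334 = 671
Hours: 11, Minutes: 11

11:11


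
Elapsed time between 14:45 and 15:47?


1h 2m

End time in minutes: 15×60 + 47 = 947
Start time in minutes: 14×60 + 45 = 885
Difference = 947 - 885 = 62 minutes
= 1 hours 2 minutes


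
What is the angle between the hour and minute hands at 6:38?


Hour hand = 6×30 + 38×0.5 = 199.0°
Minute hand = 38×6 = 228°
Difference = |199.0 - 228| = 29.0°

29.0°


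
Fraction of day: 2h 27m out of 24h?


0.1021 (10.21%)

Total minutes: 2×60 + 27 = 147
Day = 24×60 = 1440 minutes
Fraction = 147/1440 ≈ 0.1021
As a percentage: 147/1440 × 100 ≈ 10.21%


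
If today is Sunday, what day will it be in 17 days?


Start: Sunday (index 6)
(6 + 17) mod 7
= 23 mod 7
= 2
Index 2 → Wednesday

Wednesday


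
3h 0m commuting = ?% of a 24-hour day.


Time: 180 minutes
Day: 1440 minutes
Percentage = (180/1440) × 100 = 12.5%

12.5%


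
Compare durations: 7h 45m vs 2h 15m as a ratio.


Duration 1: 465 minutes
Duration 2: 135 minutes
Ratio = 465:135
GCD = 15
Simplified = 31:9
As a decimal: 31/9 ≈ 3.44

31:9 (3.44)


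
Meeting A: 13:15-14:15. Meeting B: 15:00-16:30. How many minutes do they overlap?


0 minutes

Meeting A: 795-855 (in minutes from midnight)
Meeting B: 900-990
Overlap start = max(795, 900) = 900
Overlap end = min(855, 990) = 855
Overlap = max(0, 855 - 900) = 0 min


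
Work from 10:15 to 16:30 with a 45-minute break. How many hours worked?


Total time = (16×60+30) - (10×60+15)
= 990 - 615 = 375 min
Minus break: 375 - 45 = 330 min
= 5h 30m

5h 30m (330 minutes)


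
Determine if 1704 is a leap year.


Yes

Rules: divisible by 4 AND (not by 100 OR by 400)
1704 ÷ 4 = 426 exactly → divisible by 4
1704 ÷ 100 = 17 remainder 4 → not divisible by 100
Divisible by 4 but not by 100 → leap year


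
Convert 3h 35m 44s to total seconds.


12944 seconds

Hours: 3 × 3600 = 10800
Minutes: 35 × 60 = 2100
Seconds: 44
Total = 10800 + 2100 + 44 = 12944


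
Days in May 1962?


31 days

Month: May (month 5)
May has 31 days


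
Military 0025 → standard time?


12:25 AM

Hour: 0
0 → 12 AM (midnight)


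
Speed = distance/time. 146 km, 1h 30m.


97.3 km/h

Distance: 146 km
Time: 1h 30m = 90 min = 90/60 = 3/2 hours
Speed = 146 ÷ (3/2) = 146 × 2 / 3 = 292/3 ≈ 97.3 km/h


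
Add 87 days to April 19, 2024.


July 15, 2024

Start: April 19, 2024
Add 87 days
April 19 → May 1: 30 - 19 + 1 = 12 days (87 - 12 = 75 left)
May 1 → June 1: 31 - 1 + 1 = 31 days (75 - 31 = 44 left)
June 1 → July 1: 30 - 1 + 1 = 30 days (44 - 30 = 14 left)
July 1 + 14 = July 15, 2024


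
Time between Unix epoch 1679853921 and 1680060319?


206398 seconds (57.3 hours / 2.39 days)

Difference = 1680060319 - 1679853921 = 206398 seconds
In hours: 206398 / 3600 ≈ 57.3
In days: 206398 / 86400 ≈ 2.39


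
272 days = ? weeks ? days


Weeks: 272 ÷ 7 = 38 remainder 6

38 weeks 6 days


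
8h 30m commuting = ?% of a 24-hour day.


35.4%

Time: 510 minutes
Day: 1440 minutes
Percentage = (510/1440) × 100 ≈ 35.4%


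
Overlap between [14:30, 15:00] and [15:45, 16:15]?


Meeting A: 870-900 (in minutes from midnight)
Meeting B: 945-975
Overlap start = max(870, 945) = 945
Overlap end = min(900, 975) = 900
Overlap = max(0, 900 - 945) = 0 min

0 minutes


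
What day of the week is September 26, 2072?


Zeller's congruence:
q=26, m=9, k=72, j=20
h = (26 + ⌊13×10/5⌋ + 72 + ⌊72/4⌋ + ⌊20/4⌋ - 2×20) mod 7
= (26 + 26 + 72 + 18 + 5 - 40) mod 7
= 107 mod 7 = 2
h=2 → Monday

Monday


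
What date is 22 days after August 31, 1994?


September 22, 1994

Start: August 31, 1994
Add 22 days
August 31 → September 1: 31 - 31 + 1 = 1 days (22 - 1 = 21 left)
September 1 + 21 = September 22, 1994


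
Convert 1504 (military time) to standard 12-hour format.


3:04 PM

Hour: 15
15 - 12 = 3 → PM


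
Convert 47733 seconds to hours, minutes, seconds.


Hours: 47733 ÷ 3600 = 13 remainder 933
Minutes: 933 ÷ 60 = 15 remainder 33
Seconds: 33

13h 15m 33s


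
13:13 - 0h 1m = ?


13:12

Start: 793 minutes from midnight
Subtract: 1 minutes
Remaining: 793 - 1 = 792
Hours: 13, Minutes: 12


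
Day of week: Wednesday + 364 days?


Wednesday

Start: Wednesday (index 2)
(2 + 364) mod 7
= 366 mod 7
= 2
Index 2 → Wednesday


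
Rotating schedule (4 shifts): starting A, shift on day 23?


Shifts: A, B, C, D
Start: A (index 0)
Day 23: (0 + 23 - 1) mod 4
= 22 mod 4
= 2
Index 2 → shift C

Shift C


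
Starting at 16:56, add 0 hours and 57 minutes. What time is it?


Start: 1016 minutes from midnight
Add: 57 minutes
Total: 1073 minutes
Hours: 1073 ÷ 60 = 17 remainder 53

17:53


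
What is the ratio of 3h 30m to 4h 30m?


7:9 (0.78)

Duration 1: 210 minutes
Duration 2: 270 minutes
Ratio = 210:270
GCD = 30
Simplified = 7:9
As a decimal: 7/9 ≈ 0.78


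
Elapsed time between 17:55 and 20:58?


3h 3m

End time in minutes: 20×60 + 58 = 1258
Start time in minutes: 17×60 + 55 = 1075
Difference = 1258 - 1075 = 183 minutes
= 3 hours 3 minutes


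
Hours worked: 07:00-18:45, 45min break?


11h 0m (660 minutes)

Total time = (18×60+45) - (7×60+0)
= 1125 - 420 = 705 min
Minus break: 705 - 45 = 660 min
= 11h 0m


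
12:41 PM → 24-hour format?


12:41

Input: 12:41 PM
12 PM → 12 (noon)


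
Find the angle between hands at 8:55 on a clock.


62.5°

Hour hand = 8×30 + 55×0.5 = 267.5°
Minute hand = 55×6 = 330°
Difference = |267.5 - 330| = 62.5°


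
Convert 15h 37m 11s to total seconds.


Hours: 15 × 3600 = 54000
Minutes: 37 × 60 = 2220
Seconds: 11
Total = 54000 + 2220 + 11 = 56231

56231 seconds


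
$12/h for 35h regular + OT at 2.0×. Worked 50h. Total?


$780.00

Regular: 35h × $12 = $420.00
Overtime: 50 - 35 = 15h
OT pay: 15h × $12 × 2.0 = $360.00
Total = $420.00 + $360.00 = $780.00


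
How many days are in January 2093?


31 days

Month: January (month 1)
January has 31 days


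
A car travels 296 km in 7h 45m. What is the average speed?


Distance: 296 km
Time: 7h 45m = 465 min = 465/60 = 31/4 hours
Speed = 296 ÷ (31/4) = 296 × 4 / 31 = 1184/31 ≈ 38.2 km/h

38.2 km/h


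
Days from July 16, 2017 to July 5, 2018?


354 days

From July 16, 2017 to July 5, 2018
Rest of July 2017: 31 - 16 = 15
Full months: August 31, September 30, October 31, November 30, December 31, January 31, February 2018 28, March 31, April 30, May 31, June 30
Days into July 2018: 5
Total = 15 + 31 + 30 + 31 + 30 + 31 + 31 + 28 + 31 + 30 + 31 + 30 + 5 = 354 days


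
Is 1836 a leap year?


Yes

Rules: divisible by 4 AND (not by 100 OR by 400)
1836 ÷ 4 = 459 exactly → divisible by 4
1836 ÷ 100 = 18 remainder 36 → not divisible by 100
Divisible by 4 but not by 100 → leap year


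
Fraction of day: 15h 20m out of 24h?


0.6389 (63.89%)

Total minutes: 15×60 + 20 = 920
Day = 24×60 = 1440 minutes
Fraction = 920/1440 ≈ 0.6389
As a percentage: 920/1440 × 100 ≈ 63.89%


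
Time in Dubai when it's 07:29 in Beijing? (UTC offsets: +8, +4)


03:29

Time difference = UTC+4 - UTC+8 = -4 hours
New hour = (7 -4) mod 24
= 3 mod 24 = 3
Minutes unchanged → 03:29


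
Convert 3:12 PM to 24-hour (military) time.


Input: 3:12 PM
PM: 3 + 12 = 15

15:12


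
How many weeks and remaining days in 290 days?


41 weeks 3 days

Weeks: 290 ÷ 7 = 41 remainder 3


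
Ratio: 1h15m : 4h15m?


Duration 1: 75 minutes
Duration 2: 255 minutes
Ratio = 75:255
GCD = 15
Simplified = 5:17
As a decimal: 5/17 ≈ 0.29

5:17 (0.29)


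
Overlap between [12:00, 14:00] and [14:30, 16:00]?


Meeting A: 720-840 (in minutes from midnight)
Meeting B: 870-960
Overlap start = max(720, 870) = 870
Overlap end = min(840, 960) = 840
Overlap = max(0, 840 - 870) = 0 min

0 minutes


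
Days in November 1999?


30 days

Month: November (month 11)
November has 30 days


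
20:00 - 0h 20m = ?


Start: 1200 minutes from midnight
Subtract: 20 minutes
Remaining: 1200 - 20 = 1180
Hours: 19, Minutes: 40

19:40


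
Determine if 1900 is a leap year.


Rules: divisible by 4 AND (not by 100 OR by 400)
1900 ÷ 4 = 475 exactly → divisible by 4
1900 ÷ 100 = 19 exactly → divisible by 100
1900 ÷ 400 = 4 remainder 300 → not divisible by 400
Divisible by 100 but not by 400 → not a leap year

No


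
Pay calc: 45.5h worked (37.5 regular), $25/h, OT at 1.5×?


$1237.50

Regular: 37.5h × $25 = $937.50
Overtime: 45.5 - 37.5 = 8.0h
OT pay: 8.0h × $25 × 1.5 = $300.00
Total = $937.50 + $300.00 = $1237.50


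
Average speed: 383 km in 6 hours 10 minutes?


62.1 km/h

Distance: 383 km
Time: 6h 10m = 370 min = 370/60 = 37/6 hours
Speed = 383 ÷ (37/6) = 383 × 6 / 37 = 2298/37 ≈ 62.1 km/h


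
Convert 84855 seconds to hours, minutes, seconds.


Hours: 84855 ÷ 3600 = 23 remainder 2055
Minutes: 2055 ÷ 60 = 34 remainder 15
Seconds: 15

23h 34m 15s
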